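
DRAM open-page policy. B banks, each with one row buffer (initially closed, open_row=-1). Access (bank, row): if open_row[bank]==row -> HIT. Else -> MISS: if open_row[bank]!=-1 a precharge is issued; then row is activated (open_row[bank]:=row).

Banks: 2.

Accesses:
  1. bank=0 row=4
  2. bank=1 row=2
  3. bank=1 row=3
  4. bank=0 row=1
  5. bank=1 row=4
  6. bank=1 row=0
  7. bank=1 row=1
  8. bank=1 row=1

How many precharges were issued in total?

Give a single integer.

Answer: 5

Derivation:
Acc 1: bank0 row4 -> MISS (open row4); precharges=0
Acc 2: bank1 row2 -> MISS (open row2); precharges=0
Acc 3: bank1 row3 -> MISS (open row3); precharges=1
Acc 4: bank0 row1 -> MISS (open row1); precharges=2
Acc 5: bank1 row4 -> MISS (open row4); precharges=3
Acc 6: bank1 row0 -> MISS (open row0); precharges=4
Acc 7: bank1 row1 -> MISS (open row1); precharges=5
Acc 8: bank1 row1 -> HIT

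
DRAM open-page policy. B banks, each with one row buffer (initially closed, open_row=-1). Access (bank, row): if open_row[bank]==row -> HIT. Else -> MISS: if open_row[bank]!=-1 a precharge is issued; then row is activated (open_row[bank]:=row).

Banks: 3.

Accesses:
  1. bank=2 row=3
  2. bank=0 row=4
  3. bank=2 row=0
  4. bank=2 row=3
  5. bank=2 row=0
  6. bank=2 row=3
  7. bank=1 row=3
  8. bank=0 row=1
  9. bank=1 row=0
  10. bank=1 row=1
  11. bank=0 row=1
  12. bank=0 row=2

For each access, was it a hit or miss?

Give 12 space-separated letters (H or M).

Answer: M M M M M M M M M M H M

Derivation:
Acc 1: bank2 row3 -> MISS (open row3); precharges=0
Acc 2: bank0 row4 -> MISS (open row4); precharges=0
Acc 3: bank2 row0 -> MISS (open row0); precharges=1
Acc 4: bank2 row3 -> MISS (open row3); precharges=2
Acc 5: bank2 row0 -> MISS (open row0); precharges=3
Acc 6: bank2 row3 -> MISS (open row3); precharges=4
Acc 7: bank1 row3 -> MISS (open row3); precharges=4
Acc 8: bank0 row1 -> MISS (open row1); precharges=5
Acc 9: bank1 row0 -> MISS (open row0); precharges=6
Acc 10: bank1 row1 -> MISS (open row1); precharges=7
Acc 11: bank0 row1 -> HIT
Acc 12: bank0 row2 -> MISS (open row2); precharges=8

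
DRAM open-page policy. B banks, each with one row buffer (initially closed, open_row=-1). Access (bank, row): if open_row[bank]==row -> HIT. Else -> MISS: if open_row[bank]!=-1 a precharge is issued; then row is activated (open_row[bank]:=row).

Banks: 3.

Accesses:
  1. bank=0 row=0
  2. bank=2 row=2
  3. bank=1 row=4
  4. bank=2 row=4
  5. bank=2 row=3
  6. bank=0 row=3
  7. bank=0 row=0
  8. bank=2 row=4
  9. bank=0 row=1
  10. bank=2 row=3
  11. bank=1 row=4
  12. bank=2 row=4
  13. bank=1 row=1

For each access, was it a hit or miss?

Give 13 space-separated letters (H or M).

Answer: M M M M M M M M M M H M M

Derivation:
Acc 1: bank0 row0 -> MISS (open row0); precharges=0
Acc 2: bank2 row2 -> MISS (open row2); precharges=0
Acc 3: bank1 row4 -> MISS (open row4); precharges=0
Acc 4: bank2 row4 -> MISS (open row4); precharges=1
Acc 5: bank2 row3 -> MISS (open row3); precharges=2
Acc 6: bank0 row3 -> MISS (open row3); precharges=3
Acc 7: bank0 row0 -> MISS (open row0); precharges=4
Acc 8: bank2 row4 -> MISS (open row4); precharges=5
Acc 9: bank0 row1 -> MISS (open row1); precharges=6
Acc 10: bank2 row3 -> MISS (open row3); precharges=7
Acc 11: bank1 row4 -> HIT
Acc 12: bank2 row4 -> MISS (open row4); precharges=8
Acc 13: bank1 row1 -> MISS (open row1); precharges=9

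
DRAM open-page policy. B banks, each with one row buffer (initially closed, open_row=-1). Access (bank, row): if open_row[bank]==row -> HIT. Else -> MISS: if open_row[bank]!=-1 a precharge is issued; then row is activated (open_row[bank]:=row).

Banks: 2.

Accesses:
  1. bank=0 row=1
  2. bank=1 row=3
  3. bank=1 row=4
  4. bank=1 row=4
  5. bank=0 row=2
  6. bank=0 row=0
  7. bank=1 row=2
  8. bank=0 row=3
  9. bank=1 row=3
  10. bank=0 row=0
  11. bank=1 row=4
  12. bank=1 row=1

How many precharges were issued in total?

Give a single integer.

Answer: 9

Derivation:
Acc 1: bank0 row1 -> MISS (open row1); precharges=0
Acc 2: bank1 row3 -> MISS (open row3); precharges=0
Acc 3: bank1 row4 -> MISS (open row4); precharges=1
Acc 4: bank1 row4 -> HIT
Acc 5: bank0 row2 -> MISS (open row2); precharges=2
Acc 6: bank0 row0 -> MISS (open row0); precharges=3
Acc 7: bank1 row2 -> MISS (open row2); precharges=4
Acc 8: bank0 row3 -> MISS (open row3); precharges=5
Acc 9: bank1 row3 -> MISS (open row3); precharges=6
Acc 10: bank0 row0 -> MISS (open row0); precharges=7
Acc 11: bank1 row4 -> MISS (open row4); precharges=8
Acc 12: bank1 row1 -> MISS (open row1); precharges=9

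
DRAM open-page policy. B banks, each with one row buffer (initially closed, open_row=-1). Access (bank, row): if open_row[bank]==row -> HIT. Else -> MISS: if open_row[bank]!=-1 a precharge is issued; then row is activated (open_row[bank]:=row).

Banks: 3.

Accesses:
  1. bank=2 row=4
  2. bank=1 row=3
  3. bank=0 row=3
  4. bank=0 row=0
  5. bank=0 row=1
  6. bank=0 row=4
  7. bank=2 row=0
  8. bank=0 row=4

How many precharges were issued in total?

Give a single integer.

Answer: 4

Derivation:
Acc 1: bank2 row4 -> MISS (open row4); precharges=0
Acc 2: bank1 row3 -> MISS (open row3); precharges=0
Acc 3: bank0 row3 -> MISS (open row3); precharges=0
Acc 4: bank0 row0 -> MISS (open row0); precharges=1
Acc 5: bank0 row1 -> MISS (open row1); precharges=2
Acc 6: bank0 row4 -> MISS (open row4); precharges=3
Acc 7: bank2 row0 -> MISS (open row0); precharges=4
Acc 8: bank0 row4 -> HIT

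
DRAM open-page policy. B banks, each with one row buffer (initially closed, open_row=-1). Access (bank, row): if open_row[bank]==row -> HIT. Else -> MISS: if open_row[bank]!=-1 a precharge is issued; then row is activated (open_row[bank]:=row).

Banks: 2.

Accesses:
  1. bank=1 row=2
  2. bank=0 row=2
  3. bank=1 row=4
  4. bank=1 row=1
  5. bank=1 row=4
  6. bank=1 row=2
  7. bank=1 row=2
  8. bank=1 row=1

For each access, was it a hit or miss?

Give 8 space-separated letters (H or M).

Acc 1: bank1 row2 -> MISS (open row2); precharges=0
Acc 2: bank0 row2 -> MISS (open row2); precharges=0
Acc 3: bank1 row4 -> MISS (open row4); precharges=1
Acc 4: bank1 row1 -> MISS (open row1); precharges=2
Acc 5: bank1 row4 -> MISS (open row4); precharges=3
Acc 6: bank1 row2 -> MISS (open row2); precharges=4
Acc 7: bank1 row2 -> HIT
Acc 8: bank1 row1 -> MISS (open row1); precharges=5

Answer: M M M M M M H M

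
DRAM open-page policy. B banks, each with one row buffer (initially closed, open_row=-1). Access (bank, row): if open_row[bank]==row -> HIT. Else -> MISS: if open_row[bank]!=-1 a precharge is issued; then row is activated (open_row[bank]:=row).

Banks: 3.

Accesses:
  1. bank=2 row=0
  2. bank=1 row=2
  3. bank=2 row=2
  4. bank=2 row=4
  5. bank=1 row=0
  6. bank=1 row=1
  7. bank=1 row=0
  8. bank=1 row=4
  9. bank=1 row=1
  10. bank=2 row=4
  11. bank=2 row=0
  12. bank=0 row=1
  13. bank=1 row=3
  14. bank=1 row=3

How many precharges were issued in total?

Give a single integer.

Answer: 9

Derivation:
Acc 1: bank2 row0 -> MISS (open row0); precharges=0
Acc 2: bank1 row2 -> MISS (open row2); precharges=0
Acc 3: bank2 row2 -> MISS (open row2); precharges=1
Acc 4: bank2 row4 -> MISS (open row4); precharges=2
Acc 5: bank1 row0 -> MISS (open row0); precharges=3
Acc 6: bank1 row1 -> MISS (open row1); precharges=4
Acc 7: bank1 row0 -> MISS (open row0); precharges=5
Acc 8: bank1 row4 -> MISS (open row4); precharges=6
Acc 9: bank1 row1 -> MISS (open row1); precharges=7
Acc 10: bank2 row4 -> HIT
Acc 11: bank2 row0 -> MISS (open row0); precharges=8
Acc 12: bank0 row1 -> MISS (open row1); precharges=8
Acc 13: bank1 row3 -> MISS (open row3); precharges=9
Acc 14: bank1 row3 -> HIT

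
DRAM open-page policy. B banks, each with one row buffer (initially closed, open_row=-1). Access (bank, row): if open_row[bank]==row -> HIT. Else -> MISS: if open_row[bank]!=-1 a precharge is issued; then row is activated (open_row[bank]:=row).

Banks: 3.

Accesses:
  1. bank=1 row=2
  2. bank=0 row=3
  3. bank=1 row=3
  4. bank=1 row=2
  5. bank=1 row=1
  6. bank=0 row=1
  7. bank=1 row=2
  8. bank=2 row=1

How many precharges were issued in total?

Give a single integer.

Acc 1: bank1 row2 -> MISS (open row2); precharges=0
Acc 2: bank0 row3 -> MISS (open row3); precharges=0
Acc 3: bank1 row3 -> MISS (open row3); precharges=1
Acc 4: bank1 row2 -> MISS (open row2); precharges=2
Acc 5: bank1 row1 -> MISS (open row1); precharges=3
Acc 6: bank0 row1 -> MISS (open row1); precharges=4
Acc 7: bank1 row2 -> MISS (open row2); precharges=5
Acc 8: bank2 row1 -> MISS (open row1); precharges=5

Answer: 5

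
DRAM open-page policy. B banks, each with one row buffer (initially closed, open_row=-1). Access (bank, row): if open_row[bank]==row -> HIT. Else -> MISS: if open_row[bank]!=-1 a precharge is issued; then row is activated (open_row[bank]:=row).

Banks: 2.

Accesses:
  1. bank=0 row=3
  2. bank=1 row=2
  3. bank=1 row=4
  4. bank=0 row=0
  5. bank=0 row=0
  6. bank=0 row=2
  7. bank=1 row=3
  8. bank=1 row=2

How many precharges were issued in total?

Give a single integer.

Acc 1: bank0 row3 -> MISS (open row3); precharges=0
Acc 2: bank1 row2 -> MISS (open row2); precharges=0
Acc 3: bank1 row4 -> MISS (open row4); precharges=1
Acc 4: bank0 row0 -> MISS (open row0); precharges=2
Acc 5: bank0 row0 -> HIT
Acc 6: bank0 row2 -> MISS (open row2); precharges=3
Acc 7: bank1 row3 -> MISS (open row3); precharges=4
Acc 8: bank1 row2 -> MISS (open row2); precharges=5

Answer: 5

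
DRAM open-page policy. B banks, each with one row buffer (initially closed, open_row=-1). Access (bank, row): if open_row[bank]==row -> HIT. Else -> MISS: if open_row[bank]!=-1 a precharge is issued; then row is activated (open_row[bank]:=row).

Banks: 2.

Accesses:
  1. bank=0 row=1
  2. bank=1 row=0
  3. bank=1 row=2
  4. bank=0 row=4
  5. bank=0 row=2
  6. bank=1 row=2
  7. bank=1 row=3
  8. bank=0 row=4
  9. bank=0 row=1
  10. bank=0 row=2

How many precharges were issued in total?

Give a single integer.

Answer: 7

Derivation:
Acc 1: bank0 row1 -> MISS (open row1); precharges=0
Acc 2: bank1 row0 -> MISS (open row0); precharges=0
Acc 3: bank1 row2 -> MISS (open row2); precharges=1
Acc 4: bank0 row4 -> MISS (open row4); precharges=2
Acc 5: bank0 row2 -> MISS (open row2); precharges=3
Acc 6: bank1 row2 -> HIT
Acc 7: bank1 row3 -> MISS (open row3); precharges=4
Acc 8: bank0 row4 -> MISS (open row4); precharges=5
Acc 9: bank0 row1 -> MISS (open row1); precharges=6
Acc 10: bank0 row2 -> MISS (open row2); precharges=7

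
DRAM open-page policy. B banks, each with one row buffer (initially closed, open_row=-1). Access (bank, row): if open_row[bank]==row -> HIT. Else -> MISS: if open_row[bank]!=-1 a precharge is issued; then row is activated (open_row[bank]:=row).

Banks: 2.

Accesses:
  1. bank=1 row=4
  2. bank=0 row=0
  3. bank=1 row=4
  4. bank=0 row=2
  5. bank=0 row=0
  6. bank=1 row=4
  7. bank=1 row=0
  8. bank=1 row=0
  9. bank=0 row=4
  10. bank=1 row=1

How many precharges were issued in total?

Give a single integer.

Acc 1: bank1 row4 -> MISS (open row4); precharges=0
Acc 2: bank0 row0 -> MISS (open row0); precharges=0
Acc 3: bank1 row4 -> HIT
Acc 4: bank0 row2 -> MISS (open row2); precharges=1
Acc 5: bank0 row0 -> MISS (open row0); precharges=2
Acc 6: bank1 row4 -> HIT
Acc 7: bank1 row0 -> MISS (open row0); precharges=3
Acc 8: bank1 row0 -> HIT
Acc 9: bank0 row4 -> MISS (open row4); precharges=4
Acc 10: bank1 row1 -> MISS (open row1); precharges=5

Answer: 5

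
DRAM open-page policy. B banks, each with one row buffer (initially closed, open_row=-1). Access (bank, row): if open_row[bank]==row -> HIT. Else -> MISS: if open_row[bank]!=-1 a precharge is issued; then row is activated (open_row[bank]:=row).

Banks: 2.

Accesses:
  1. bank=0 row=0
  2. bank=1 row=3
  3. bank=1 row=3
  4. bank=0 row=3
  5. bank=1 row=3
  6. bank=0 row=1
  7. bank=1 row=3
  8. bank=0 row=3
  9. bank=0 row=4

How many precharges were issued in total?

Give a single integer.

Acc 1: bank0 row0 -> MISS (open row0); precharges=0
Acc 2: bank1 row3 -> MISS (open row3); precharges=0
Acc 3: bank1 row3 -> HIT
Acc 4: bank0 row3 -> MISS (open row3); precharges=1
Acc 5: bank1 row3 -> HIT
Acc 6: bank0 row1 -> MISS (open row1); precharges=2
Acc 7: bank1 row3 -> HIT
Acc 8: bank0 row3 -> MISS (open row3); precharges=3
Acc 9: bank0 row4 -> MISS (open row4); precharges=4

Answer: 4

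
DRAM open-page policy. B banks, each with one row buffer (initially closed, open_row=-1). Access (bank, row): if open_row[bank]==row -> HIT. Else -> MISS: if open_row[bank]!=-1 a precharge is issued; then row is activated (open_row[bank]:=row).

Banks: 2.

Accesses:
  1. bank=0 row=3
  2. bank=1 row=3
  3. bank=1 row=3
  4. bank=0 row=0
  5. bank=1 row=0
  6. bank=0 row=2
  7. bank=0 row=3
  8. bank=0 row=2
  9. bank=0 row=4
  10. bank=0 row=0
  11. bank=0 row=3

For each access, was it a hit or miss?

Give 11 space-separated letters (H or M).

Acc 1: bank0 row3 -> MISS (open row3); precharges=0
Acc 2: bank1 row3 -> MISS (open row3); precharges=0
Acc 3: bank1 row3 -> HIT
Acc 4: bank0 row0 -> MISS (open row0); precharges=1
Acc 5: bank1 row0 -> MISS (open row0); precharges=2
Acc 6: bank0 row2 -> MISS (open row2); precharges=3
Acc 7: bank0 row3 -> MISS (open row3); precharges=4
Acc 8: bank0 row2 -> MISS (open row2); precharges=5
Acc 9: bank0 row4 -> MISS (open row4); precharges=6
Acc 10: bank0 row0 -> MISS (open row0); precharges=7
Acc 11: bank0 row3 -> MISS (open row3); precharges=8

Answer: M M H M M M M M M M M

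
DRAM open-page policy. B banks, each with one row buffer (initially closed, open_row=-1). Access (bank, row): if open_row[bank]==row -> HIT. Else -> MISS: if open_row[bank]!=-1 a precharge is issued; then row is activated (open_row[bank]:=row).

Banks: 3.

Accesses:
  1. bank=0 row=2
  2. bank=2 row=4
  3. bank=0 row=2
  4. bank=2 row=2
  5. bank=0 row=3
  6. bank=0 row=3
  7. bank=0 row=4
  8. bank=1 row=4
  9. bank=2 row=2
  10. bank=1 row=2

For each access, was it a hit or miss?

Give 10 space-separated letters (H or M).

Answer: M M H M M H M M H M

Derivation:
Acc 1: bank0 row2 -> MISS (open row2); precharges=0
Acc 2: bank2 row4 -> MISS (open row4); precharges=0
Acc 3: bank0 row2 -> HIT
Acc 4: bank2 row2 -> MISS (open row2); precharges=1
Acc 5: bank0 row3 -> MISS (open row3); precharges=2
Acc 6: bank0 row3 -> HIT
Acc 7: bank0 row4 -> MISS (open row4); precharges=3
Acc 8: bank1 row4 -> MISS (open row4); precharges=3
Acc 9: bank2 row2 -> HIT
Acc 10: bank1 row2 -> MISS (open row2); precharges=4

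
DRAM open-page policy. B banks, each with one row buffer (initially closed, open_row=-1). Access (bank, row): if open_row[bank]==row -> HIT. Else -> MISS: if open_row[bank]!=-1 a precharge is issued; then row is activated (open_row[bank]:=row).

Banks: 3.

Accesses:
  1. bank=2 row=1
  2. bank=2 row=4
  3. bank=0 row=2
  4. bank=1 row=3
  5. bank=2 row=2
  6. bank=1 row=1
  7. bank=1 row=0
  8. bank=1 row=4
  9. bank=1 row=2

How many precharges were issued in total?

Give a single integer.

Acc 1: bank2 row1 -> MISS (open row1); precharges=0
Acc 2: bank2 row4 -> MISS (open row4); precharges=1
Acc 3: bank0 row2 -> MISS (open row2); precharges=1
Acc 4: bank1 row3 -> MISS (open row3); precharges=1
Acc 5: bank2 row2 -> MISS (open row2); precharges=2
Acc 6: bank1 row1 -> MISS (open row1); precharges=3
Acc 7: bank1 row0 -> MISS (open row0); precharges=4
Acc 8: bank1 row4 -> MISS (open row4); precharges=5
Acc 9: bank1 row2 -> MISS (open row2); precharges=6

Answer: 6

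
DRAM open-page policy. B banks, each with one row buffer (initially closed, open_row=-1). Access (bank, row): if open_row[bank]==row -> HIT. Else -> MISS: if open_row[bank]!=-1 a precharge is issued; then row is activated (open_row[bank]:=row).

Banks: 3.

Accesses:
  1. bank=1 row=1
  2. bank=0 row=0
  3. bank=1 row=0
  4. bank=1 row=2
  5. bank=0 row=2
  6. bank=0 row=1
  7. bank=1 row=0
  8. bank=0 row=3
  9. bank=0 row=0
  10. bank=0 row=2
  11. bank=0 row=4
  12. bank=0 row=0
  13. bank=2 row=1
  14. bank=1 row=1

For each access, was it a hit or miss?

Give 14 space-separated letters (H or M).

Acc 1: bank1 row1 -> MISS (open row1); precharges=0
Acc 2: bank0 row0 -> MISS (open row0); precharges=0
Acc 3: bank1 row0 -> MISS (open row0); precharges=1
Acc 4: bank1 row2 -> MISS (open row2); precharges=2
Acc 5: bank0 row2 -> MISS (open row2); precharges=3
Acc 6: bank0 row1 -> MISS (open row1); precharges=4
Acc 7: bank1 row0 -> MISS (open row0); precharges=5
Acc 8: bank0 row3 -> MISS (open row3); precharges=6
Acc 9: bank0 row0 -> MISS (open row0); precharges=7
Acc 10: bank0 row2 -> MISS (open row2); precharges=8
Acc 11: bank0 row4 -> MISS (open row4); precharges=9
Acc 12: bank0 row0 -> MISS (open row0); precharges=10
Acc 13: bank2 row1 -> MISS (open row1); precharges=10
Acc 14: bank1 row1 -> MISS (open row1); precharges=11

Answer: M M M M M M M M M M M M M M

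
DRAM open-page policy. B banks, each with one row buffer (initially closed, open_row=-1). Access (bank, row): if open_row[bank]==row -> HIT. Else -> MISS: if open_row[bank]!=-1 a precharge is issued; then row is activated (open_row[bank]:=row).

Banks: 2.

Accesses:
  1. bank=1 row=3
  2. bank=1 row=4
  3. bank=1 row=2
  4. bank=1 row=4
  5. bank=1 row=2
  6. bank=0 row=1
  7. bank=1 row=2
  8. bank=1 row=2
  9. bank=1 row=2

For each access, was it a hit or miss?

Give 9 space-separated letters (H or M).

Acc 1: bank1 row3 -> MISS (open row3); precharges=0
Acc 2: bank1 row4 -> MISS (open row4); precharges=1
Acc 3: bank1 row2 -> MISS (open row2); precharges=2
Acc 4: bank1 row4 -> MISS (open row4); precharges=3
Acc 5: bank1 row2 -> MISS (open row2); precharges=4
Acc 6: bank0 row1 -> MISS (open row1); precharges=4
Acc 7: bank1 row2 -> HIT
Acc 8: bank1 row2 -> HIT
Acc 9: bank1 row2 -> HIT

Answer: M M M M M M H H H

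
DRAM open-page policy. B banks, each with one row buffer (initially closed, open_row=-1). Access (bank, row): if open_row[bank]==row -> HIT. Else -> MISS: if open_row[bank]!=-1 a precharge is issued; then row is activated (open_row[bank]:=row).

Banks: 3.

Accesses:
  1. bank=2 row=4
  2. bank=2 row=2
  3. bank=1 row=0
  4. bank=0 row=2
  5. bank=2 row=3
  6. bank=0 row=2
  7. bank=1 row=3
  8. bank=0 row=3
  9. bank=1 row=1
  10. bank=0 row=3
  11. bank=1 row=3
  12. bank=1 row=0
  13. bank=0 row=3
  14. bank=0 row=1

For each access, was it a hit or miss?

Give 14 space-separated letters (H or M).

Acc 1: bank2 row4 -> MISS (open row4); precharges=0
Acc 2: bank2 row2 -> MISS (open row2); precharges=1
Acc 3: bank1 row0 -> MISS (open row0); precharges=1
Acc 4: bank0 row2 -> MISS (open row2); precharges=1
Acc 5: bank2 row3 -> MISS (open row3); precharges=2
Acc 6: bank0 row2 -> HIT
Acc 7: bank1 row3 -> MISS (open row3); precharges=3
Acc 8: bank0 row3 -> MISS (open row3); precharges=4
Acc 9: bank1 row1 -> MISS (open row1); precharges=5
Acc 10: bank0 row3 -> HIT
Acc 11: bank1 row3 -> MISS (open row3); precharges=6
Acc 12: bank1 row0 -> MISS (open row0); precharges=7
Acc 13: bank0 row3 -> HIT
Acc 14: bank0 row1 -> MISS (open row1); precharges=8

Answer: M M M M M H M M M H M M H M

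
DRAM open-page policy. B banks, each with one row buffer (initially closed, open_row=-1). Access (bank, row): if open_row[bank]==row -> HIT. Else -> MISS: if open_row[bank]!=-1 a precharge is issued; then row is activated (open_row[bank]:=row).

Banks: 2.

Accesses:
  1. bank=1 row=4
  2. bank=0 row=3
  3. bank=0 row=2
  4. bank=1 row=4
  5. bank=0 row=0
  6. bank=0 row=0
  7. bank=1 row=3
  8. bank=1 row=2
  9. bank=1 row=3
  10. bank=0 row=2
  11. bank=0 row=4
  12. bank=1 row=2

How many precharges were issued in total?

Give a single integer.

Acc 1: bank1 row4 -> MISS (open row4); precharges=0
Acc 2: bank0 row3 -> MISS (open row3); precharges=0
Acc 3: bank0 row2 -> MISS (open row2); precharges=1
Acc 4: bank1 row4 -> HIT
Acc 5: bank0 row0 -> MISS (open row0); precharges=2
Acc 6: bank0 row0 -> HIT
Acc 7: bank1 row3 -> MISS (open row3); precharges=3
Acc 8: bank1 row2 -> MISS (open row2); precharges=4
Acc 9: bank1 row3 -> MISS (open row3); precharges=5
Acc 10: bank0 row2 -> MISS (open row2); precharges=6
Acc 11: bank0 row4 -> MISS (open row4); precharges=7
Acc 12: bank1 row2 -> MISS (open row2); precharges=8

Answer: 8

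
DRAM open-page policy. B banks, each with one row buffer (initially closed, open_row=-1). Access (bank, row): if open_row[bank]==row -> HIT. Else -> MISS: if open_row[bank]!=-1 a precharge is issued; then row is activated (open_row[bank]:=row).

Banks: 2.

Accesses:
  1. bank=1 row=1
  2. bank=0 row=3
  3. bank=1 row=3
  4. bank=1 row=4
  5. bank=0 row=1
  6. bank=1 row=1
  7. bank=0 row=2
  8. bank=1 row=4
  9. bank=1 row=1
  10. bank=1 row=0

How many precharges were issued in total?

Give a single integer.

Answer: 8

Derivation:
Acc 1: bank1 row1 -> MISS (open row1); precharges=0
Acc 2: bank0 row3 -> MISS (open row3); precharges=0
Acc 3: bank1 row3 -> MISS (open row3); precharges=1
Acc 4: bank1 row4 -> MISS (open row4); precharges=2
Acc 5: bank0 row1 -> MISS (open row1); precharges=3
Acc 6: bank1 row1 -> MISS (open row1); precharges=4
Acc 7: bank0 row2 -> MISS (open row2); precharges=5
Acc 8: bank1 row4 -> MISS (open row4); precharges=6
Acc 9: bank1 row1 -> MISS (open row1); precharges=7
Acc 10: bank1 row0 -> MISS (open row0); precharges=8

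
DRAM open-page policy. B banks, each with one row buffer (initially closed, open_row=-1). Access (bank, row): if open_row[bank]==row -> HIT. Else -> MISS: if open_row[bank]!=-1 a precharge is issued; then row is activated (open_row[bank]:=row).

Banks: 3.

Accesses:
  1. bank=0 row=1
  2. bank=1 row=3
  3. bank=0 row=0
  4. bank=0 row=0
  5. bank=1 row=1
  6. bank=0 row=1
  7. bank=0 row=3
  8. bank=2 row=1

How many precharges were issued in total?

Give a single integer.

Answer: 4

Derivation:
Acc 1: bank0 row1 -> MISS (open row1); precharges=0
Acc 2: bank1 row3 -> MISS (open row3); precharges=0
Acc 3: bank0 row0 -> MISS (open row0); precharges=1
Acc 4: bank0 row0 -> HIT
Acc 5: bank1 row1 -> MISS (open row1); precharges=2
Acc 6: bank0 row1 -> MISS (open row1); precharges=3
Acc 7: bank0 row3 -> MISS (open row3); precharges=4
Acc 8: bank2 row1 -> MISS (open row1); precharges=4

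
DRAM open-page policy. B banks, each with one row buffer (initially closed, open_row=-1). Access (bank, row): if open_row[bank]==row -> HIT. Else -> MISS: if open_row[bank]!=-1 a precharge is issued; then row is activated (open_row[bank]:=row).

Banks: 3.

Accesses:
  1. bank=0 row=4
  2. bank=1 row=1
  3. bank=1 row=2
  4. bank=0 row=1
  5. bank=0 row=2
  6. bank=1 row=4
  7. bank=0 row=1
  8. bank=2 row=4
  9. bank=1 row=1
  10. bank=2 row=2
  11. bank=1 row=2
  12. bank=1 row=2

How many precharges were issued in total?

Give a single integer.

Answer: 8

Derivation:
Acc 1: bank0 row4 -> MISS (open row4); precharges=0
Acc 2: bank1 row1 -> MISS (open row1); precharges=0
Acc 3: bank1 row2 -> MISS (open row2); precharges=1
Acc 4: bank0 row1 -> MISS (open row1); precharges=2
Acc 5: bank0 row2 -> MISS (open row2); precharges=3
Acc 6: bank1 row4 -> MISS (open row4); precharges=4
Acc 7: bank0 row1 -> MISS (open row1); precharges=5
Acc 8: bank2 row4 -> MISS (open row4); precharges=5
Acc 9: bank1 row1 -> MISS (open row1); precharges=6
Acc 10: bank2 row2 -> MISS (open row2); precharges=7
Acc 11: bank1 row2 -> MISS (open row2); precharges=8
Acc 12: bank1 row2 -> HIT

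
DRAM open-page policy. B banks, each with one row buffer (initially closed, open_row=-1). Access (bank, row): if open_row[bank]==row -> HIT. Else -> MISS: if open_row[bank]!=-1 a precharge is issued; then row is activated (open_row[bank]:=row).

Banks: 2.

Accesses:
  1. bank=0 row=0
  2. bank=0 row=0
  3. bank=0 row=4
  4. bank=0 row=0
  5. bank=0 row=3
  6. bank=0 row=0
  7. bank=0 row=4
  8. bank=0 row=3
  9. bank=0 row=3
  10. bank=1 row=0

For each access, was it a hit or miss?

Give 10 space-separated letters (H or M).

Answer: M H M M M M M M H M

Derivation:
Acc 1: bank0 row0 -> MISS (open row0); precharges=0
Acc 2: bank0 row0 -> HIT
Acc 3: bank0 row4 -> MISS (open row4); precharges=1
Acc 4: bank0 row0 -> MISS (open row0); precharges=2
Acc 5: bank0 row3 -> MISS (open row3); precharges=3
Acc 6: bank0 row0 -> MISS (open row0); precharges=4
Acc 7: bank0 row4 -> MISS (open row4); precharges=5
Acc 8: bank0 row3 -> MISS (open row3); precharges=6
Acc 9: bank0 row3 -> HIT
Acc 10: bank1 row0 -> MISS (open row0); precharges=6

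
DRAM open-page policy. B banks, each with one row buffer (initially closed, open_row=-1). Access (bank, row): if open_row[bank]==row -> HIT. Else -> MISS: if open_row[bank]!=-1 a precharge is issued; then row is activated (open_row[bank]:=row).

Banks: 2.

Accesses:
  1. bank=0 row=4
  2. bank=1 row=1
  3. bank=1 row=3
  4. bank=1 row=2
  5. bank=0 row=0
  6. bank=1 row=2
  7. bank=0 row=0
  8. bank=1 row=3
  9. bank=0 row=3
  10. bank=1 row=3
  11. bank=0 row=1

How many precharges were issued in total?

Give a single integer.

Acc 1: bank0 row4 -> MISS (open row4); precharges=0
Acc 2: bank1 row1 -> MISS (open row1); precharges=0
Acc 3: bank1 row3 -> MISS (open row3); precharges=1
Acc 4: bank1 row2 -> MISS (open row2); precharges=2
Acc 5: bank0 row0 -> MISS (open row0); precharges=3
Acc 6: bank1 row2 -> HIT
Acc 7: bank0 row0 -> HIT
Acc 8: bank1 row3 -> MISS (open row3); precharges=4
Acc 9: bank0 row3 -> MISS (open row3); precharges=5
Acc 10: bank1 row3 -> HIT
Acc 11: bank0 row1 -> MISS (open row1); precharges=6

Answer: 6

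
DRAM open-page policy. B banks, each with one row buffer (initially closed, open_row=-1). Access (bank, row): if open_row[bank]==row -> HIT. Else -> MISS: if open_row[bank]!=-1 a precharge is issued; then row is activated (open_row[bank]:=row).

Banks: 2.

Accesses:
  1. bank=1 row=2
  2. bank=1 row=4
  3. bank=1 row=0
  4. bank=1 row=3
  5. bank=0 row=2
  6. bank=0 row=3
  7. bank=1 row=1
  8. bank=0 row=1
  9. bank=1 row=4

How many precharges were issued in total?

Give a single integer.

Answer: 7

Derivation:
Acc 1: bank1 row2 -> MISS (open row2); precharges=0
Acc 2: bank1 row4 -> MISS (open row4); precharges=1
Acc 3: bank1 row0 -> MISS (open row0); precharges=2
Acc 4: bank1 row3 -> MISS (open row3); precharges=3
Acc 5: bank0 row2 -> MISS (open row2); precharges=3
Acc 6: bank0 row3 -> MISS (open row3); precharges=4
Acc 7: bank1 row1 -> MISS (open row1); precharges=5
Acc 8: bank0 row1 -> MISS (open row1); precharges=6
Acc 9: bank1 row4 -> MISS (open row4); precharges=7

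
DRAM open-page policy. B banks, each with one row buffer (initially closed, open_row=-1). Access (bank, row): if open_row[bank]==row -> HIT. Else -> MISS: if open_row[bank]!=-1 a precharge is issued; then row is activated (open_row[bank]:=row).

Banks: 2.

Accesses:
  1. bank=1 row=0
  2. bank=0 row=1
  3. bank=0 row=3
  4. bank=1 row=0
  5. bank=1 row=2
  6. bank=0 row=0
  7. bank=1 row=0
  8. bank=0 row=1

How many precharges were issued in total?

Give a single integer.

Acc 1: bank1 row0 -> MISS (open row0); precharges=0
Acc 2: bank0 row1 -> MISS (open row1); precharges=0
Acc 3: bank0 row3 -> MISS (open row3); precharges=1
Acc 4: bank1 row0 -> HIT
Acc 5: bank1 row2 -> MISS (open row2); precharges=2
Acc 6: bank0 row0 -> MISS (open row0); precharges=3
Acc 7: bank1 row0 -> MISS (open row0); precharges=4
Acc 8: bank0 row1 -> MISS (open row1); precharges=5

Answer: 5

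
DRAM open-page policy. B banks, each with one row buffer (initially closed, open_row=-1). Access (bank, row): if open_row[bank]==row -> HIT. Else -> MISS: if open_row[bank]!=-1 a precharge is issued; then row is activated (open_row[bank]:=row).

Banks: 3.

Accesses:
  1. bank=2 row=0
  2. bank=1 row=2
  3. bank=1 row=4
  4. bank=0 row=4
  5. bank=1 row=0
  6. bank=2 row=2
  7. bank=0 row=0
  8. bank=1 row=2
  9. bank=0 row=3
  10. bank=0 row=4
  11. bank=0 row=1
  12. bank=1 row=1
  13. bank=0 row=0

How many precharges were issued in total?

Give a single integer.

Answer: 10

Derivation:
Acc 1: bank2 row0 -> MISS (open row0); precharges=0
Acc 2: bank1 row2 -> MISS (open row2); precharges=0
Acc 3: bank1 row4 -> MISS (open row4); precharges=1
Acc 4: bank0 row4 -> MISS (open row4); precharges=1
Acc 5: bank1 row0 -> MISS (open row0); precharges=2
Acc 6: bank2 row2 -> MISS (open row2); precharges=3
Acc 7: bank0 row0 -> MISS (open row0); precharges=4
Acc 8: bank1 row2 -> MISS (open row2); precharges=5
Acc 9: bank0 row3 -> MISS (open row3); precharges=6
Acc 10: bank0 row4 -> MISS (open row4); precharges=7
Acc 11: bank0 row1 -> MISS (open row1); precharges=8
Acc 12: bank1 row1 -> MISS (open row1); precharges=9
Acc 13: bank0 row0 -> MISS (open row0); precharges=10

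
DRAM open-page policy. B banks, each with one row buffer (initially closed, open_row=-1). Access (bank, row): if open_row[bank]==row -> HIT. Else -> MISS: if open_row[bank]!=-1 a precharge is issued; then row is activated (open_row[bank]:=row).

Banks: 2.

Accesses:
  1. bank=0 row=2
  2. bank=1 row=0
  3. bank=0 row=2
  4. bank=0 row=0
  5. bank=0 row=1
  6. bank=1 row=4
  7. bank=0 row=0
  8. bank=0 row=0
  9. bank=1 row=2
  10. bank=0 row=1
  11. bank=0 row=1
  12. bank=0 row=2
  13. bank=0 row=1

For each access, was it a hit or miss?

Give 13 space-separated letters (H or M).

Answer: M M H M M M M H M M H M M

Derivation:
Acc 1: bank0 row2 -> MISS (open row2); precharges=0
Acc 2: bank1 row0 -> MISS (open row0); precharges=0
Acc 3: bank0 row2 -> HIT
Acc 4: bank0 row0 -> MISS (open row0); precharges=1
Acc 5: bank0 row1 -> MISS (open row1); precharges=2
Acc 6: bank1 row4 -> MISS (open row4); precharges=3
Acc 7: bank0 row0 -> MISS (open row0); precharges=4
Acc 8: bank0 row0 -> HIT
Acc 9: bank1 row2 -> MISS (open row2); precharges=5
Acc 10: bank0 row1 -> MISS (open row1); precharges=6
Acc 11: bank0 row1 -> HIT
Acc 12: bank0 row2 -> MISS (open row2); precharges=7
Acc 13: bank0 row1 -> MISS (open row1); precharges=8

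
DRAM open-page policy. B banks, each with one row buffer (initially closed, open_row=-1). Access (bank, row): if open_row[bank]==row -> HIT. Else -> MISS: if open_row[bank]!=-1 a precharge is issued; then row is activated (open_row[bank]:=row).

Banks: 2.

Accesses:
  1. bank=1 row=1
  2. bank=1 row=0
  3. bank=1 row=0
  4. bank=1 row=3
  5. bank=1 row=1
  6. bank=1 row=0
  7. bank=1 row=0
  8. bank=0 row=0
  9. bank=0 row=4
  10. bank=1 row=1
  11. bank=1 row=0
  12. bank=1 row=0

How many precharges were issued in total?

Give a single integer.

Answer: 7

Derivation:
Acc 1: bank1 row1 -> MISS (open row1); precharges=0
Acc 2: bank1 row0 -> MISS (open row0); precharges=1
Acc 3: bank1 row0 -> HIT
Acc 4: bank1 row3 -> MISS (open row3); precharges=2
Acc 5: bank1 row1 -> MISS (open row1); precharges=3
Acc 6: bank1 row0 -> MISS (open row0); precharges=4
Acc 7: bank1 row0 -> HIT
Acc 8: bank0 row0 -> MISS (open row0); precharges=4
Acc 9: bank0 row4 -> MISS (open row4); precharges=5
Acc 10: bank1 row1 -> MISS (open row1); precharges=6
Acc 11: bank1 row0 -> MISS (open row0); precharges=7
Acc 12: bank1 row0 -> HIT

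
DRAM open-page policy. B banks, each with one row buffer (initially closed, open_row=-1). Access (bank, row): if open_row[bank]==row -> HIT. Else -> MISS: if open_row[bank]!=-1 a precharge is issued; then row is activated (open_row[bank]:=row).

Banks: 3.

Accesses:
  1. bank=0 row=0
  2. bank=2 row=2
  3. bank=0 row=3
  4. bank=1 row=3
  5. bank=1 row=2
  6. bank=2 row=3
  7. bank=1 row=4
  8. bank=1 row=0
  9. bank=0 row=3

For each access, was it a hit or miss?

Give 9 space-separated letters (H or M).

Acc 1: bank0 row0 -> MISS (open row0); precharges=0
Acc 2: bank2 row2 -> MISS (open row2); precharges=0
Acc 3: bank0 row3 -> MISS (open row3); precharges=1
Acc 4: bank1 row3 -> MISS (open row3); precharges=1
Acc 5: bank1 row2 -> MISS (open row2); precharges=2
Acc 6: bank2 row3 -> MISS (open row3); precharges=3
Acc 7: bank1 row4 -> MISS (open row4); precharges=4
Acc 8: bank1 row0 -> MISS (open row0); precharges=5
Acc 9: bank0 row3 -> HIT

Answer: M M M M M M M M H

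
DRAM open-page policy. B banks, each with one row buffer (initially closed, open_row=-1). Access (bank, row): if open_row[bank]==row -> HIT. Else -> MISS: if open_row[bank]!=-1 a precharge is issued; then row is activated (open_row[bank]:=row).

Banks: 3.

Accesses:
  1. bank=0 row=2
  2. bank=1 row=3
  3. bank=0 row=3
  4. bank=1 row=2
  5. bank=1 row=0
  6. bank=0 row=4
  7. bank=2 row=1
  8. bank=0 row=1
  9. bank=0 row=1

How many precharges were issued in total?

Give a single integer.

Acc 1: bank0 row2 -> MISS (open row2); precharges=0
Acc 2: bank1 row3 -> MISS (open row3); precharges=0
Acc 3: bank0 row3 -> MISS (open row3); precharges=1
Acc 4: bank1 row2 -> MISS (open row2); precharges=2
Acc 5: bank1 row0 -> MISS (open row0); precharges=3
Acc 6: bank0 row4 -> MISS (open row4); precharges=4
Acc 7: bank2 row1 -> MISS (open row1); precharges=4
Acc 8: bank0 row1 -> MISS (open row1); precharges=5
Acc 9: bank0 row1 -> HIT

Answer: 5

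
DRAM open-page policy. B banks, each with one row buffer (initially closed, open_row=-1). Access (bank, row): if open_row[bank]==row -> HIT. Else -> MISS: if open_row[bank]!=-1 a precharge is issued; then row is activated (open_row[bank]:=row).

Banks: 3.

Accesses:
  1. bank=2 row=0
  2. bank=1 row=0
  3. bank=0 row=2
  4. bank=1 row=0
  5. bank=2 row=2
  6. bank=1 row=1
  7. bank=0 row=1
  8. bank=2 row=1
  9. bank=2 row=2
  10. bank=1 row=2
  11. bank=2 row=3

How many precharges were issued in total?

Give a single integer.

Acc 1: bank2 row0 -> MISS (open row0); precharges=0
Acc 2: bank1 row0 -> MISS (open row0); precharges=0
Acc 3: bank0 row2 -> MISS (open row2); precharges=0
Acc 4: bank1 row0 -> HIT
Acc 5: bank2 row2 -> MISS (open row2); precharges=1
Acc 6: bank1 row1 -> MISS (open row1); precharges=2
Acc 7: bank0 row1 -> MISS (open row1); precharges=3
Acc 8: bank2 row1 -> MISS (open row1); precharges=4
Acc 9: bank2 row2 -> MISS (open row2); precharges=5
Acc 10: bank1 row2 -> MISS (open row2); precharges=6
Acc 11: bank2 row3 -> MISS (open row3); precharges=7

Answer: 7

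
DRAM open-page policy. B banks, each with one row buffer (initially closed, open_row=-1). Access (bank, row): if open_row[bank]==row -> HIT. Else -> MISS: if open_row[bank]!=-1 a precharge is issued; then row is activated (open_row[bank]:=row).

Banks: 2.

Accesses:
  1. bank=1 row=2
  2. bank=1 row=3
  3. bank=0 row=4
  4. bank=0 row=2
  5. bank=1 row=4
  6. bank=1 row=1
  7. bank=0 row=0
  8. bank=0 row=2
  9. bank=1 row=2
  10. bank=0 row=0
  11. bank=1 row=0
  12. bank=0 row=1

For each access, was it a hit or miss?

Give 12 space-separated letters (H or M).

Acc 1: bank1 row2 -> MISS (open row2); precharges=0
Acc 2: bank1 row3 -> MISS (open row3); precharges=1
Acc 3: bank0 row4 -> MISS (open row4); precharges=1
Acc 4: bank0 row2 -> MISS (open row2); precharges=2
Acc 5: bank1 row4 -> MISS (open row4); precharges=3
Acc 6: bank1 row1 -> MISS (open row1); precharges=4
Acc 7: bank0 row0 -> MISS (open row0); precharges=5
Acc 8: bank0 row2 -> MISS (open row2); precharges=6
Acc 9: bank1 row2 -> MISS (open row2); precharges=7
Acc 10: bank0 row0 -> MISS (open row0); precharges=8
Acc 11: bank1 row0 -> MISS (open row0); precharges=9
Acc 12: bank0 row1 -> MISS (open row1); precharges=10

Answer: M M M M M M M M M M M M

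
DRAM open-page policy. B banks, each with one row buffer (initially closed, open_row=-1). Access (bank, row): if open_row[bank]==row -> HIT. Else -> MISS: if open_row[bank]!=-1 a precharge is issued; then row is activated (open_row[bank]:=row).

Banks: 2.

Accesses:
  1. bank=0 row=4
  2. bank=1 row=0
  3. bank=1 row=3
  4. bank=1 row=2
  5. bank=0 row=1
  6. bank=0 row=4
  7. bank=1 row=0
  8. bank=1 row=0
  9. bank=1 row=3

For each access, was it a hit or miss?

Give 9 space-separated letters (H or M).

Answer: M M M M M M M H M

Derivation:
Acc 1: bank0 row4 -> MISS (open row4); precharges=0
Acc 2: bank1 row0 -> MISS (open row0); precharges=0
Acc 3: bank1 row3 -> MISS (open row3); precharges=1
Acc 4: bank1 row2 -> MISS (open row2); precharges=2
Acc 5: bank0 row1 -> MISS (open row1); precharges=3
Acc 6: bank0 row4 -> MISS (open row4); precharges=4
Acc 7: bank1 row0 -> MISS (open row0); precharges=5
Acc 8: bank1 row0 -> HIT
Acc 9: bank1 row3 -> MISS (open row3); precharges=6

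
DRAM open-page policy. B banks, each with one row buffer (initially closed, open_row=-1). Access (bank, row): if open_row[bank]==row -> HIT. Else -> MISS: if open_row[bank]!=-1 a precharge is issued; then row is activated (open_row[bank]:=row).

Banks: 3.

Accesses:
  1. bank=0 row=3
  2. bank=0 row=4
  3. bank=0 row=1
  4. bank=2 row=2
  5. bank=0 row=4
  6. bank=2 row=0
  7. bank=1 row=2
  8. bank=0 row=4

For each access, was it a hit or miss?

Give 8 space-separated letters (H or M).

Acc 1: bank0 row3 -> MISS (open row3); precharges=0
Acc 2: bank0 row4 -> MISS (open row4); precharges=1
Acc 3: bank0 row1 -> MISS (open row1); precharges=2
Acc 4: bank2 row2 -> MISS (open row2); precharges=2
Acc 5: bank0 row4 -> MISS (open row4); precharges=3
Acc 6: bank2 row0 -> MISS (open row0); precharges=4
Acc 7: bank1 row2 -> MISS (open row2); precharges=4
Acc 8: bank0 row4 -> HIT

Answer: M M M M M M M H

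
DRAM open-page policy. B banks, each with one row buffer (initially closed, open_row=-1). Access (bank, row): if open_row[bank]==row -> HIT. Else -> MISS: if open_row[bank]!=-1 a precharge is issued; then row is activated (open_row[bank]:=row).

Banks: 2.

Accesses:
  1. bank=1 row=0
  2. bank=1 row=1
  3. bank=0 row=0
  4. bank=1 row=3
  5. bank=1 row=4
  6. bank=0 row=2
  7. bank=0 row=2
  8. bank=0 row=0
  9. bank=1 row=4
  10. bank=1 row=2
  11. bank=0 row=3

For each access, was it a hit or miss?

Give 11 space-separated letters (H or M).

Acc 1: bank1 row0 -> MISS (open row0); precharges=0
Acc 2: bank1 row1 -> MISS (open row1); precharges=1
Acc 3: bank0 row0 -> MISS (open row0); precharges=1
Acc 4: bank1 row3 -> MISS (open row3); precharges=2
Acc 5: bank1 row4 -> MISS (open row4); precharges=3
Acc 6: bank0 row2 -> MISS (open row2); precharges=4
Acc 7: bank0 row2 -> HIT
Acc 8: bank0 row0 -> MISS (open row0); precharges=5
Acc 9: bank1 row4 -> HIT
Acc 10: bank1 row2 -> MISS (open row2); precharges=6
Acc 11: bank0 row3 -> MISS (open row3); precharges=7

Answer: M M M M M M H M H M M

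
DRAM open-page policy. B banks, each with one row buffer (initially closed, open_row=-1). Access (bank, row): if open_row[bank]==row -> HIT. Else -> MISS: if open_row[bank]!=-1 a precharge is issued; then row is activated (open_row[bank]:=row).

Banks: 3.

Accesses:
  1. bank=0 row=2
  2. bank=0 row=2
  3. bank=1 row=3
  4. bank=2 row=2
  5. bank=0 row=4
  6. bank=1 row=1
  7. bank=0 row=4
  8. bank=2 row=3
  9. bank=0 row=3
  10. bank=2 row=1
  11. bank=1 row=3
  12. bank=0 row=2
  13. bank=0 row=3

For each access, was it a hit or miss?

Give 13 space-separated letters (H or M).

Answer: M H M M M M H M M M M M M

Derivation:
Acc 1: bank0 row2 -> MISS (open row2); precharges=0
Acc 2: bank0 row2 -> HIT
Acc 3: bank1 row3 -> MISS (open row3); precharges=0
Acc 4: bank2 row2 -> MISS (open row2); precharges=0
Acc 5: bank0 row4 -> MISS (open row4); precharges=1
Acc 6: bank1 row1 -> MISS (open row1); precharges=2
Acc 7: bank0 row4 -> HIT
Acc 8: bank2 row3 -> MISS (open row3); precharges=3
Acc 9: bank0 row3 -> MISS (open row3); precharges=4
Acc 10: bank2 row1 -> MISS (open row1); precharges=5
Acc 11: bank1 row3 -> MISS (open row3); precharges=6
Acc 12: bank0 row2 -> MISS (open row2); precharges=7
Acc 13: bank0 row3 -> MISS (open row3); precharges=8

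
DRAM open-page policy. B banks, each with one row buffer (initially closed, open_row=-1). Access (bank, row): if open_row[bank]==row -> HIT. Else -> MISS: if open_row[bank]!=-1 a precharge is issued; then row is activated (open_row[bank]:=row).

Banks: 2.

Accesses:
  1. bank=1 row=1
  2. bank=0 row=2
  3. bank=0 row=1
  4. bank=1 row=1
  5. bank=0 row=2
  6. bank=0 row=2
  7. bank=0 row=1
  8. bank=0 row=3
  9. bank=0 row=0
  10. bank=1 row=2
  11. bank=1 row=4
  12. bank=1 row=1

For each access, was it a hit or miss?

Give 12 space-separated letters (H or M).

Answer: M M M H M H M M M M M M

Derivation:
Acc 1: bank1 row1 -> MISS (open row1); precharges=0
Acc 2: bank0 row2 -> MISS (open row2); precharges=0
Acc 3: bank0 row1 -> MISS (open row1); precharges=1
Acc 4: bank1 row1 -> HIT
Acc 5: bank0 row2 -> MISS (open row2); precharges=2
Acc 6: bank0 row2 -> HIT
Acc 7: bank0 row1 -> MISS (open row1); precharges=3
Acc 8: bank0 row3 -> MISS (open row3); precharges=4
Acc 9: bank0 row0 -> MISS (open row0); precharges=5
Acc 10: bank1 row2 -> MISS (open row2); precharges=6
Acc 11: bank1 row4 -> MISS (open row4); precharges=7
Acc 12: bank1 row1 -> MISS (open row1); precharges=8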